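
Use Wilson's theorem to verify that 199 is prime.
(198)! mod 199 = 198. Since this equals -1 (mod 199), Wilson confirms 199 is prime.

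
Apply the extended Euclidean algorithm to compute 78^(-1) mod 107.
Extended GCD: 78(-48) + 107(35) = 1. So 78^(-1) ≡ -48 ≡ 59 (mod 107). Verify: 78 × 59 = 4602 ≡ 1 (mod 107)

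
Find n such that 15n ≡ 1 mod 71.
Since 71 is prime, by Fermat 15^(-1) ≡ 15^{69} ≡ 19 mod 71. Verify: 15 × 19 = 285 ≡ 1 mod 71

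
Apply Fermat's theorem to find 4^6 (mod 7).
By Fermat's Little Theorem, 4^{6} ≡ 1 (mod 7) since 7 is prime and gcd(4, 7) = 1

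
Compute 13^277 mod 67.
Using Fermat: 13^{66} ≡ 1 mod 67. 277 ≡ 13 mod 66. So 13^{277} ≡ 13^{13} ≡ 57 mod 67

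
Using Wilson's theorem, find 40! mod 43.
(42)! = (40)! × (41) × (42) ≡ -1 mod 43. So (40)! ≡ -1 × [(42)(41)]^(-1) ≡ 21 mod 43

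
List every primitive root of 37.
There are φ(36) = 12 primitive roots mod 37: {2, 5, 13, 15, 17, 18, 19, 20, 22, 24, 32, 35}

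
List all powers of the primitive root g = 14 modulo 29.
14^1, 14^2, ..., 14^{28} mod 29: [14, 22, 18, 20, 19, 5, 12, 23, 3, 13, 8, 25, 2, 28, 15, 7, 11, 9, 10, 24, 17, 6, 26, 16, 21, 4, 27, 1]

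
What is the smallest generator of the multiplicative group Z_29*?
g = 2. For each prime q|28: 2^{14}≡28, 2^{4}≡16, none ≡ 1, so ord_29(2) = 28 and 2 is a primitive root.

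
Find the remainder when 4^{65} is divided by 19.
By Fermat: 4^{18} ≡ 1 mod 19. 65 = 3×18 + 11. So 4^{65} ≡ 4^{11} ≡ 16 mod 19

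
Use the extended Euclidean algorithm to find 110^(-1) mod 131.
Extended GCD: 110(-25) + 131(21) = 1. So 110^(-1) ≡ -25 ≡ 106 (mod 131). Verify: 110 × 106 = 11660 ≡ 1 (mod 131)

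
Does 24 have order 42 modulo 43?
24^{21} ≡ 1 (mod 43) and 21 < 42, so ord_43(24) = 21 ≠ 42 and 24 is not a primitive root.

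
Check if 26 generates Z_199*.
26^{99} ≡ 1 mod 199 and 99 < 198, so ord_199(26) = 99 ≠ 198 and 26 is not a primitive root.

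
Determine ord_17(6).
Powers of 6 mod 17: 6^1≡6, 6^2≡2, 6^3≡12, 6^4≡4, 6^5≡7, 6^6≡8, 6^7≡14, 6^8≡16, 6^9≡11, 6^10≡15, 6^11≡5, 6^12≡13, 6^13≡10, 6^14≡9, 6^15≡3, 6^16≡1. ord_17(6) = 16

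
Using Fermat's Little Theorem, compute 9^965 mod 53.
By Fermat: 9^{52} ≡ 1 (mod 53). 965 ≡ 29 (mod 52). So 9^{965} ≡ 9^{29} ≡ 40 (mod 53)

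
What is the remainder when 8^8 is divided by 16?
By repeated squaring mod 16: 8^{1}≡8, 8^{2}≡0, 8^{4}≡0, 8^{8}≡0. So 8^{8} ≡ 0 mod 16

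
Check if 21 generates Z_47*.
21^{23} ≡ 1 mod 47 and 23 < 46, so ord_47(21) = 23 ≠ 46 and 21 is not a primitive root.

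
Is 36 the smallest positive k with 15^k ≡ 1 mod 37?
Powers of 15 mod 37: 15^1≡15, 15^2≡3, 15^3≡8, 15^4≡9, 15^5≡24, 15^6≡27, 15^7≡35, 15^8≡7, 15^9≡31, 15^10≡21, 15^11≡19, 15^12≡26, 15^13≡20, 15^14≡4, 15^15≡23, 15^16≡12, 15^17≡32, 15^18≡36, 15^19≡22, 15^20≡34, 15^21≡29, 15^22≡28, 15^23≡13, 15^24≡10, 15^25≡2, 15^26≡30, 15^27≡6, 15^28≡16, 15^29≡18, 15^30≡11, 15^31≡17, 15^32≡33, 15^33≡14, 15^34≡25, 15^35≡5, 15^36≡1. First k with 15^k≡1 is k=36. Yes, ord_37(15) = 36.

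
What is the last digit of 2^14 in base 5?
Using Fermat: 2^{4} ≡ 1 mod 5. 14 ≡ 2 mod 4. So 2^{14} ≡ 2^{2} ≡ 4 mod 5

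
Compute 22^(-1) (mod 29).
Since 29 is prime, by Fermat 22^(-1) ≡ 22^{27} ≡ 4 (mod 29). Verify: 22 × 4 = 88 ≡ 1 (mod 29)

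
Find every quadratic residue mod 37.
QRs mod 37: {1, 3, 4, 7, 9, 10, 11, 12, 16, 21, 25, 26, 27, 28, 30, 33, 34, 36}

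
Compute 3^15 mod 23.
By repeated squaring mod 23: 3^{1}≡3, 3^{2}≡9, 3^{4}≡12, 3^{8}≡6. Then 3^{15} = 3^{8+4+2+1} ≡ 6 × 12 × 9 × 3 ≡ 12 mod 23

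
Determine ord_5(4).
Powers of 4 mod 5: 4^1≡4, 4^2≡1. Order = 2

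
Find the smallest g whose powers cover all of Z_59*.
g = 2. For each prime q|58: 2^{29}≡58, 2^{2}≡4, none ≡ 1, so ord_59(2) = 58 and 2 is a primitive root.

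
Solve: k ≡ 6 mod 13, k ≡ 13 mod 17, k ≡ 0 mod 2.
M = 13 × 17 × 2 = 442. M₁ = 34, y₁ ≡ 5 mod 13. M₂ = 26, y₂ ≡ 2 mod 17. M₃ = 221, y₃ ≡ 1 mod 2. k = 6×34×5 + 13×26×2 + 0×221×1 ≡ 370 mod 442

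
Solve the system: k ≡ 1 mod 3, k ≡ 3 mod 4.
M = 3 × 4 = 12. M₁ = 4, y₁ ≡ 1 mod 3. M₂ = 3, y₂ ≡ 3 mod 4. k = 1×4×1 + 3×3×3 ≡ 7 mod 12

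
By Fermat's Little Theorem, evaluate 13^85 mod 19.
By Fermat: 13^{18} ≡ 1 (mod 19). 85 = 4×18 + 13. So 13^{85} ≡ 13^{13} ≡ 15 (mod 19)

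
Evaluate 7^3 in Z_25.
7^{3} = 343 ≡ 18 mod 25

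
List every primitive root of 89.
There are φ(88) = 40 primitive roots mod 89: {3, 6, 7, 13, 14, 15, 19, 23, 24, 26, 27, 28, 29, 30, 31, 33, 35, 38, 41, 43, 46, 48, 51, 54, 56, 58, 59, 60, 61, 62, 63, 65, 66, 70, 74, 75, 76, 82, 83, 86}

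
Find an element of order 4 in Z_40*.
27 has order 4 mod 40 since 27^{4} ≡ 1 (mod 40) and no smaller power works.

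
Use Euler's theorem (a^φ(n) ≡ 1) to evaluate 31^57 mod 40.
By Euler: 31^{16} ≡ 1 mod 40 since gcd(31, 40) = 1. 57 = 3×16 + 9. So 31^{57} ≡ 31^{9} ≡ 31 mod 40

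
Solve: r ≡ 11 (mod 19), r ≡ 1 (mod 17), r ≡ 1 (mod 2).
M = 19 × 17 × 2 = 646. M₁ = 34, y₁ ≡ 14 (mod 19). M₂ = 38, y₂ ≡ 13 (mod 17). M₃ = 323, y₃ ≡ 1 (mod 2). r = 11×34×14 + 1×38×13 + 1×323×1 ≡ 239 (mod 646)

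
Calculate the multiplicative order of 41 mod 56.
Powers of 41 mod 56: 41^1≡41, 41^2≡1. Order = 2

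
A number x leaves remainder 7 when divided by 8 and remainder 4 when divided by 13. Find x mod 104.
M = 8 × 13 = 104. M₁ = 13, y₁ ≡ 5 mod 8. M₂ = 8, y₂ ≡ 5 mod 13. x = 7×13×5 + 4×8×5 ≡ 95 mod 104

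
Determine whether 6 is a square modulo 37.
By Euler's criterion: 6^{18} ≡ 36 (mod 37). Since this equals -1 (≡ 36), 6 is not a QR.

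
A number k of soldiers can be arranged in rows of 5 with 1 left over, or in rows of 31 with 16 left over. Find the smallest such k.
M = 5 × 31 = 155. M₁ = 31, y₁ ≡ 1 mod 5. M₂ = 5, y₂ ≡ 25 mod 31. k = 1×31×1 + 16×5×25 ≡ 16 mod 155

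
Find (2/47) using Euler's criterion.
(2/47) = 2^{23} mod 47 = 1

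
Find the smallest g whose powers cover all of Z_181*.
g = 2. Powers: [2, 4, 8, 16, 32, 64, 128, 75, 150, 119, ...] generates all 180 non-zero residues.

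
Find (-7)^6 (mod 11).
By repeated squaring (mod 11): (-7)^{1}≡4, (-7)^{2}≡5, (-7)^{4}≡3. Then (-7)^{6} = (-7)^{4+2} ≡ 3 × 5 ≡ 4 (mod 11)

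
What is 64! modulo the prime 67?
(66)! = (64)! × (65) × (66) ≡ -1 (mod 67). So (64)! ≡ -1 × [(66)(65)]^(-1) ≡ 33 (mod 67)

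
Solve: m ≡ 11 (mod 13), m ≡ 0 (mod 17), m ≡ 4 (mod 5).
M = 13 × 17 × 5 = 1105. M₁ = 85, y₁ ≡ 2 (mod 13). M₂ = 65, y₂ ≡ 11 (mod 17). M₃ = 221, y₃ ≡ 1 (mod 5). m = 11×85×2 + 0×65×11 + 4×221×1 ≡ 544 (mod 1105)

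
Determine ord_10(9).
Powers of 9 mod 10: 9^1≡9, 9^2≡1. Order = 2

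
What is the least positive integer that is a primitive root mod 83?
g = 2. Powers: [2, 4, 8, 16, 32, 64, 45, ...] generates all 82 non-zero residues.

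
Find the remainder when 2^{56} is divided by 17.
By Fermat: 2^{16} ≡ 1 (mod 17). 56 = 3×16 + 8. So 2^{56} ≡ 2^{8} ≡ 1 (mod 17)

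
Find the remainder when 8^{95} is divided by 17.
By Fermat: 8^{16} ≡ 1 mod 17. 95 = 5×16 + 15. So 8^{95} ≡ 8^{15} ≡ 15 mod 17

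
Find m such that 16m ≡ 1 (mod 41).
Since 41 is prime, by Fermat 16^(-1) ≡ 16^{39} ≡ 18 (mod 41). Verify: 16 × 18 = 288 ≡ 1 (mod 41)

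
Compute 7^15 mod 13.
Using Fermat: 7^{12} ≡ 1 (mod 13). 15 ≡ 3 (mod 12). So 7^{15} ≡ 7^{3} ≡ 5 (mod 13)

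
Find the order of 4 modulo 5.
Powers of 4 mod 5: 4^1≡4, 4^2≡1. So the order of 4 is 2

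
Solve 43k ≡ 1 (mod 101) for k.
Since 101 is prime, by Fermat 43^(-1) ≡ 43^{99} ≡ 47 (mod 101). Verify: 43 × 47 = 2021 ≡ 1 (mod 101)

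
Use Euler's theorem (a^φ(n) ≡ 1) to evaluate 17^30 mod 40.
By Euler: 17^{16} ≡ 1 mod 40 since gcd(17, 40) = 1. 30 = 1×16 + 14. So 17^{30} ≡ 17^{14} ≡ 9 mod 40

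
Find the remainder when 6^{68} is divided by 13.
By Fermat: 6^{12} ≡ 1 mod 13. 68 = 5×12 + 8. So 6^{68} ≡ 6^{8} ≡ 3 mod 13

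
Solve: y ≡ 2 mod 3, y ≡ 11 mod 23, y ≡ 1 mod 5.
M = 3 × 23 × 5 = 345. M₁ = 115, y₁ ≡ 1 mod 3. M₂ = 15, y₂ ≡ 20 mod 23. M₃ = 69, y₃ ≡ 4 mod 5. y = 2×115×1 + 11×15×20 + 1×69×4 ≡ 11 mod 345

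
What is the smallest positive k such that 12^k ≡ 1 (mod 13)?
Powers of 12 mod 13: 12^1≡12, 12^2≡1. ord_13(12) = 2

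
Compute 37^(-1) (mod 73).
Since 73 is prime, by Fermat 37^(-1) ≡ 37^{71} ≡ 2 (mod 73). Verify: 37 × 2 = 74 ≡ 1 (mod 73)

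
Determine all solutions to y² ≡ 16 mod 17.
The square roots of 16 mod 17 are 4 and 13. Verify: 4² = 16 ≡ 16 mod 17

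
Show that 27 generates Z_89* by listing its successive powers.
27^1, 27^2, ..., 27^{88} mod 89: [27, 17, 14, 22, 60, 18, 41, 39, 74, 40, 12, 57, 26, 79, 86, 8, 38, 47, 23, 87, 35, 55, 61, 45, 58, 53, 7, 11, 30, 9, 65, 64, 37, 20, 6, 73, 13, 84, 43, 4, 19, 68, 56, 88, 62, 72, 75, 67, 29, 71, 48, 50, 15, 49, 77, 32, 63, 10, 3, 81, 51, 42, 66, 2, 54, 34, 28, 44, 31, 36, 82, 78, 59, 80, 24, 25, 52, 69, 83, 16, 76, 5, 46, 85, 70, 21, 33, 1]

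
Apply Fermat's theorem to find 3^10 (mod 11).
By Fermat's Little Theorem, 3^{10} ≡ 1 (mod 11) since 11 is prime and gcd(3, 11) = 1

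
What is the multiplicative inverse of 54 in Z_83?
Since 83 is prime, by Fermat 54^(-1) ≡ 54^{81} ≡ 20 mod 83. Verify: 54 × 20 = 1080 ≡ 1 mod 83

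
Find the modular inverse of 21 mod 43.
Since 43 is prime, by Fermat 21^(-1) ≡ 21^{41} ≡ 41 (mod 43). Verify: 21 × 41 = 861 ≡ 1 (mod 43)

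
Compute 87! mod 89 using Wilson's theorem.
(88)! = (87)! × (88) ≡ -1 mod 89. So (87)! ≡ -1 × (88)^(-1) ≡ (-1)×(-1) = 1 mod 89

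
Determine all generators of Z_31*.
There are φ(30) = 8 primitive roots mod 31: {3, 11, 12, 13, 17, 21, 22, 24}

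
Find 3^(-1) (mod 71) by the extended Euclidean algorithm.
Extended GCD: 3(24) + 71(-1) = 1. So 3^(-1) ≡ 24 (mod 71). Verify: 3 × 24 = 72 ≡ 1 (mod 71)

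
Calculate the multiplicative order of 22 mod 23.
Powers of 22 mod 23: 22^1≡22, 22^2≡1. So the order of 22 is 2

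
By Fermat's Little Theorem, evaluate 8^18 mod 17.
By Fermat: 8^{16} ≡ 1 mod 17. So 8^{18} = 8^{16} · 8^{2} ≡ 8^{2} ≡ 13 mod 17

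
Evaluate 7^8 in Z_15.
By repeated squaring mod 15: 7^{1}≡7, 7^{2}≡4, 7^{4}≡1, 7^{8}≡1. So 7^{8} ≡ 1 mod 15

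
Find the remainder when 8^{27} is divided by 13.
By Fermat: 8^{12} ≡ 1 (mod 13). 27 = 2×12 + 3. So 8^{27} ≡ 8^{3} ≡ 5 (mod 13)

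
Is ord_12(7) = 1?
Powers of 7 mod 12: 7^1≡7, 7^2≡1. 7^1≡7≢1, so ord ≠ 1. No, the actual order is 2.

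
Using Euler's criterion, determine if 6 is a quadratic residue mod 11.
By Euler's criterion: 6^{5} ≡ 10 mod 11. Since this equals -1 (≡ 10), 6 is not a QR.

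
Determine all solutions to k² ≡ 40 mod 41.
The square roots of 40 mod 41 are 32 and 9. Verify: 32² = 1024 ≡ 40 mod 41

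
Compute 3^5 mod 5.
Using Fermat: 3^{4} ≡ 1 mod 5. 5 ≡ 1 mod 4. So 3^{5} ≡ 3^{1} ≡ 3 mod 5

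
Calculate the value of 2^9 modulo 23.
By repeated squaring mod 23: 2^{1}≡2, 2^{2}≡4, 2^{4}≡16, 2^{8}≡3. Then 2^{9} = 2^{8+1} ≡ 3 × 2 ≡ 6 mod 23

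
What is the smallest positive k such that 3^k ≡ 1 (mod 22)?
Powers of 3 mod 22: 3^1≡3, 3^2≡9, 3^3≡5, 3^4≡15, 3^5≡1. ord_22(3) = 5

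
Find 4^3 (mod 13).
4^{3} = 64 ≡ 12 (mod 13)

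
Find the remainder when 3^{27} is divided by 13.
By Fermat: 3^{12} ≡ 1 mod 13. 27 = 2×12 + 3. So 3^{27} ≡ 3^{3} ≡ 1 mod 13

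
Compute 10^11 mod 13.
By repeated squaring (mod 13): 10^{1}≡10, 10^{2}≡9, 10^{4}≡3, 10^{8}≡9. Then 10^{11} = 10^{8+2+1} ≡ 9 × 9 × 10 ≡ 4 (mod 13)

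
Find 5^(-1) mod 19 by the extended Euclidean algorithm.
Extended GCD: 5(4) + 19(-1) = 1. So 5^(-1) ≡ 4 mod 19. Verify: 5 × 4 = 20 ≡ 1 mod 19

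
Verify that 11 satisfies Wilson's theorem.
(10)! mod 11 = 10. Since this equals -1 mod 11, Wilson confirms 11 is prime.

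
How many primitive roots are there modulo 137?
Number of primitive roots mod 137 = φ(p-1) = φ(136) = 64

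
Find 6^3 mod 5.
6^{3} = 216 ≡ 1 mod 5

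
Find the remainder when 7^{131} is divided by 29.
By Fermat: 7^{28} ≡ 1 mod 29. 131 = 4×28 + 19. So 7^{131} ≡ 7^{19} ≡ 16 mod 29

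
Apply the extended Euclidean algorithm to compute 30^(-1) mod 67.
Extended GCD: 30(-29) + 67(13) = 1. So 30^(-1) ≡ -29 ≡ 38 mod 67. Verify: 30 × 38 = 1140 ≡ 1 mod 67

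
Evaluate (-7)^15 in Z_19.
By repeated squaring (mod 19): (-7)^{1}≡12, (-7)^{2}≡11, (-7)^{4}≡7, (-7)^{8}≡11. Then (-7)^{15} = (-7)^{8+4+2+1} ≡ 11 × 7 × 11 × 12 ≡ 18 (mod 19)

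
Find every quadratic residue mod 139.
QRs mod 139: {1, 4, 5, 6, 7, 9, 11, 13, 16, 20, 24, 25, 28, 29, 30, 31, 34, 35, 36, 37, 38, 41, 42, 44, 45, 46, 47, 49, 51, 52, 54, 55, 57, 63, 64, 65, 66, 67, 69, 71, 77, 78, 79, 80, 81, 83, 86, 89, 91, 96, 99, 100, 106, 107, 112, 113, 116, 117, 118, 120, 121, 122, 124, 125, 127, 129, 131, 136, 137}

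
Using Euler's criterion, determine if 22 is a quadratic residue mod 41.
By Euler's criterion: 22^{20} ≡ 40 (mod 41). Since this equals -1 (≡ 40), 22 is not a QR.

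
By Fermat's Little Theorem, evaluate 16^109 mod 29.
By Fermat: 16^{28} ≡ 1 (mod 29). 109 = 3×28 + 25. So 16^{109} ≡ 16^{25} ≡ 25 (mod 29)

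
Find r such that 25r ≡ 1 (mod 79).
Since 79 is prime, by Fermat 25^(-1) ≡ 25^{77} ≡ 19 (mod 79). Verify: 25 × 19 = 475 ≡ 1 (mod 79)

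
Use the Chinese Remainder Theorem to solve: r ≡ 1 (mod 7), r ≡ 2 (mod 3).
M = 7 × 3 = 21. M₁ = 3, y₁ ≡ 5 (mod 7). M₂ = 7, y₂ ≡ 1 (mod 3). r = 1×3×5 + 2×7×1 ≡ 8 (mod 21)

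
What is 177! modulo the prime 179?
(178)! = (177)! × (178) ≡ -1 mod 179. So (177)! ≡ -1 × (178)^(-1) ≡ (-1)×(-1) = 1 mod 179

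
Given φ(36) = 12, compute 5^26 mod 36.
By Euler: 5^{12} ≡ 1 mod 36 since gcd(5, 36) = 1. 26 = 2×12 + 2. So 5^{26} ≡ 5^{2} ≡ 25 mod 36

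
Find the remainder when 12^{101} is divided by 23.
By Fermat: 12^{22} ≡ 1 mod 23. 101 = 4×22 + 13. So 12^{101} ≡ 12^{13} ≡ 6 mod 23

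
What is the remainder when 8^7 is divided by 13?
By repeated squaring mod 13: 8^{1}≡8, 8^{2}≡12, 8^{4}≡1. Then 8^{7} = 8^{4+2+1} ≡ 1 × 12 × 8 ≡ 5 mod 13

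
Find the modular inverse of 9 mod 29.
Since 29 is prime, by Fermat 9^(-1) ≡ 9^{27} ≡ 13 (mod 29). Verify: 9 × 13 = 117 ≡ 1 (mod 29)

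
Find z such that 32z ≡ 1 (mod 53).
Since 53 is prime, by Fermat 32^(-1) ≡ 32^{51} ≡ 5 (mod 53). Verify: 32 × 5 = 160 ≡ 1 (mod 53)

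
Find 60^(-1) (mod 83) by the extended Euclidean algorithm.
Extended GCD: 60(18) + 83(-13) = 1. So 60^(-1) ≡ 18 (mod 83). Verify: 60 × 18 = 1080 ≡ 1 (mod 83)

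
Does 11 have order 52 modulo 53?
11^{26} ≡ 1 (mod 53) and 26 < 52, so ord_53(11) = 26 ≠ 52 and 11 is not a primitive root.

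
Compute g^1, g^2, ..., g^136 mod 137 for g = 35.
35^1, 35^2, ..., 35^{136} mod 137: [35, 129, 131, 64, 48, 36, 27, 123, 58, 112, 84, 63, 13, 44, 33, 59, 10, 76, 57, 77, 92, 69, 86, 133, 134, 32, 24, 18, 82, 130, 29, 56, 42, 100, 75, 22, 85, 98, 5, 38, 97, 107, 46, 103, 43, 135, 67, 16, 12, 9, 41, 65, 83, 28, 21, 50, 106, 11, 111, 49, 71, 19, 117, 122, 23, 120, 90, 136, 102, 8, 6, 73, 89, 101, 110, 14, 79, 25, 53, 74, 124, 93, 104, 78, 127, 61, 80, 60, 45, 68, 51, 4, 3, 105, 113, 119, 55, 7, 108, 81, 95, 37, 62, 115, 52, 39, 132, 99, 40, 30, 91, 34, 94, 2, 70, 121, 125, 128, 96, 72, 54, 109, 116, 87, 31, 126, 26, 88, 66, 118, 20, 15, 114, 17, 47, 1]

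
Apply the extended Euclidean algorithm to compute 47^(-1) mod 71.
Extended GCD: 47(-3) + 71(2) = 1. So 47^(-1) ≡ -3 ≡ 68 mod 71. Verify: 47 × 68 = 3196 ≡ 1 mod 71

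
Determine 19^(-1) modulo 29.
Since 29 is prime, by Fermat 19^(-1) ≡ 19^{27} ≡ 26 (mod 29). Verify: 19 × 26 = 494 ≡ 1 (mod 29)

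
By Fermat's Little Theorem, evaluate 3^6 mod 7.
By Fermat's Little Theorem, 3^{6} ≡ 1 mod 7 since 7 is prime and gcd(3, 7) = 1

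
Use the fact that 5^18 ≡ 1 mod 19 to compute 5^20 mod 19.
By Fermat: 5^{18} ≡ 1 mod 19. So 5^{20} = 5^{18} · 5^{2} ≡ 5^{2} ≡ 6 mod 19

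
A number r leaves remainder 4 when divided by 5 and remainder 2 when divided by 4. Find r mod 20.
M = 5 × 4 = 20. M₁ = 4, y₁ ≡ 4 mod 5. M₂ = 5, y₂ ≡ 1 mod 4. r = 4×4×4 + 2×5×1 ≡ 14 mod 20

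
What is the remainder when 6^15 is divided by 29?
By repeated squaring mod 29: 6^{1}≡6, 6^{2}≡7, 6^{4}≡20, 6^{8}≡23. Then 6^{15} = 6^{8+4+2+1} ≡ 23 × 20 × 7 × 6 ≡ 6 mod 29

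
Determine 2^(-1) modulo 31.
Since 31 is prime, by Fermat 2^(-1) ≡ 2^{29} ≡ 16 mod 31. Verify: 2 × 16 = 32 ≡ 1 mod 31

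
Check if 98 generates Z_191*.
98^{95} ≡ 1 mod 191 and 95 < 190, so ord_191(98) = 95 ≠ 190 and 98 is not a primitive root.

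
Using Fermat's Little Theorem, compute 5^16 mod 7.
By Fermat: 5^{6} ≡ 1 (mod 7). 16 = 2×6 + 4. So 5^{16} ≡ 5^{4} ≡ 2 (mod 7)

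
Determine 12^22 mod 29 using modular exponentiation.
By repeated squaring (mod 29): 12^{1}≡12, 12^{2}≡28, 12^{4}≡1, 12^{8}≡1, 12^{16}≡1. Then 12^{22} = 12^{16+4+2} ≡ 1 × 1 × 28 ≡ 28 (mod 29)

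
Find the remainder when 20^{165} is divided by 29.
By Fermat: 20^{28} ≡ 1 mod 29. 165 = 5×28 + 25. So 20^{165} ≡ 20^{25} ≡ 7 mod 29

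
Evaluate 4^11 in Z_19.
By repeated squaring (mod 19): 4^{1}≡4, 4^{2}≡16, 4^{4}≡9, 4^{8}≡5. Then 4^{11} = 4^{8+2+1} ≡ 5 × 16 × 4 ≡ 16 (mod 19)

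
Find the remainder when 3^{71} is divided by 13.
By Fermat: 3^{12} ≡ 1 (mod 13). 71 = 5×12 + 11. So 3^{71} ≡ 3^{11} ≡ 9 (mod 13)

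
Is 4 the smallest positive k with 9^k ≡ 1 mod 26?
Powers of 9 mod 26: 9^1≡9, 9^2≡3, 9^3≡1. Already 9^3≡1, so the order is 3 < 4. No, the actual order is 3.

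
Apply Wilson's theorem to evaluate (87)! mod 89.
(88)! = (87)! × (88) ≡ -1 mod 89. So (87)! ≡ -1 × (88)^(-1) ≡ (-1)×(-1) = 1 mod 89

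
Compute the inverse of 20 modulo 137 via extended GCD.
Extended GCD: 20(48) + 137(-7) = 1. So 20^(-1) ≡ 48 mod 137. Verify: 20 × 48 = 960 ≡ 1 mod 137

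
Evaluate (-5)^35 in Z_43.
By repeated squaring mod 43: (-5)^{1}≡38, (-5)^{2}≡25, (-5)^{4}≡23, (-5)^{8}≡13, (-5)^{16}≡40, (-5)^{32}≡9. Then (-5)^{35} = (-5)^{32+2+1} ≡ 9 × 25 × 38 ≡ 36 mod 43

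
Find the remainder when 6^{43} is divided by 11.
By Fermat: 6^{10} ≡ 1 mod 11. 43 = 4×10 + 3. So 6^{43} ≡ 6^{3} ≡ 7 mod 11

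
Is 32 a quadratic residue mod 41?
By Euler's criterion: 32^{20} ≡ 1 (mod 41). Since this equals 1, 32 is a QR.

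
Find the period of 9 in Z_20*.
Powers of 9 mod 20: 9^1≡9, 9^2≡1. Order = 2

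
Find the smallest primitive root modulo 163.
g = 2. Powers: [2, 4, 8, 16, 32, 64, 128, ...] generates all 162 non-zero residues.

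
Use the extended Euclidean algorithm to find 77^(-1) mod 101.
Extended GCD: 77(21) + 101(-16) = 1. So 77^(-1) ≡ 21 (mod 101). Verify: 77 × 21 = 1617 ≡ 1 (mod 101)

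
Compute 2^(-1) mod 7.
Since 7 is prime, by Fermat 2^(-1) ≡ 2^{5} ≡ 4 mod 7. Verify: 2 × 4 = 8 ≡ 1 mod 7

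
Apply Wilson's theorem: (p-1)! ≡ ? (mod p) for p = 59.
By Wilson's theorem, (58)! ≡ -1 ≡ 58 mod 59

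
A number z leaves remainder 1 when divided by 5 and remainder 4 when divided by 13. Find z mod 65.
M = 5 × 13 = 65. M₁ = 13, y₁ ≡ 2 mod 5. M₂ = 5, y₂ ≡ 8 mod 13. z = 1×13×2 + 4×5×8 ≡ 56 mod 65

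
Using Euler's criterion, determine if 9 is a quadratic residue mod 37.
By Euler's criterion: 9^{18} ≡ 1 mod 37. Since this equals 1, 9 is a QR.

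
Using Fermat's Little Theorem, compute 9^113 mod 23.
By Fermat: 9^{22} ≡ 1 (mod 23). 113 = 5×22 + 3. So 9^{113} ≡ 9^{3} ≡ 16 (mod 23)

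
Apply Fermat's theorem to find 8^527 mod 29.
By Fermat: 8^{28} ≡ 1 mod 29. 527 ≡ 23 mod 28. So 8^{527} ≡ 8^{23} ≡ 14 mod 29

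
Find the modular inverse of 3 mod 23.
Since 23 is prime, by Fermat 3^(-1) ≡ 3^{21} ≡ 8 (mod 23). Verify: 3 × 8 = 24 ≡ 1 (mod 23)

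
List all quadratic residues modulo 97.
Squares in Z_97*: {1, 2, 3, 4, 6, 8, 9, 11, 12, 16, 18, 22, 24, 25, 27, 31, 32, 33, 35, 36, 43, 44, 47, 48, 49, 50, 53, 54, 61, 62, 64, 65, 66, 70, 72, 73, 75, 79, 81, 85, 86, 88, 89, 91, 93, 94, 95, 96}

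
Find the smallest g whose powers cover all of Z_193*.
g = 5. For each prime q|192: 5^{96}≡192, 5^{64}≡84, none ≡ 1, so ord_193(5) = 192 and 5 is a primitive root.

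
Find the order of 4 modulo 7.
Powers of 4 mod 7: 4^1≡4, 4^2≡2, 4^3≡1. ord_7(4) = 3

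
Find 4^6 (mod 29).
By repeated squaring (mod 29): 4^{1}≡4, 4^{2}≡16, 4^{4}≡24. Then 4^{6} = 4^{4+2} ≡ 24 × 16 ≡ 7 (mod 29)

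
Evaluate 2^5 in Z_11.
By repeated squaring mod 11: 2^{1}≡2, 2^{2}≡4, 2^{4}≡5. Then 2^{5} = 2^{4+1} ≡ 5 × 2 ≡ 10 mod 11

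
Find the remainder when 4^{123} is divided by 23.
By Fermat: 4^{22} ≡ 1 mod 23. 123 = 5×22 + 13. So 4^{123} ≡ 4^{13} ≡ 16 mod 23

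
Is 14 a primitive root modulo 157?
14^{13} ≡ 1 (mod 157) and 13 < 156, so ord_157(14) = 13 ≠ 156 and 14 is not a primitive root.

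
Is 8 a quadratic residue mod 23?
By Euler's criterion: 8^{11} ≡ 1 mod 23. Since this equals 1, 8 is a QR.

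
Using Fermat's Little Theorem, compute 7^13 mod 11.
By Fermat: 7^{10} ≡ 1 mod 11. So 7^{13} = 7^{10} · 7^{3} ≡ 7^{3} ≡ 2 mod 11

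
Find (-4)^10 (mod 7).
Using Fermat: (-4)^{6} ≡ 1 (mod 7). 10 ≡ 4 (mod 6). So (-4)^{10} ≡ (-4)^{4} ≡ 4 (mod 7)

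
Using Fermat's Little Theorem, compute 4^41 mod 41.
By Fermat: 4^{40} ≡ 1 (mod 41). So 4^{41} = 4^{40} · 4^{1} ≡ 4^{1} ≡ 4 (mod 41)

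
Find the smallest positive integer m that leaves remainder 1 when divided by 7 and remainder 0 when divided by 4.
M = 7 × 4 = 28. M₁ = 4, y₁ ≡ 2 mod 7. M₂ = 7, y₂ ≡ 3 mod 4. m = 1×4×2 + 0×7×3 ≡ 8 mod 28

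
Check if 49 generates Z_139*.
49^{69} ≡ 1 (mod 139) and 69 < 138, so ord_139(49) = 69 ≠ 138 and 49 is not a primitive root.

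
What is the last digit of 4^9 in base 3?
Using Fermat: 4^{2} ≡ 1 (mod 3). 9 ≡ 1 (mod 2). So 4^{9} ≡ 4^{1} ≡ 1 (mod 3)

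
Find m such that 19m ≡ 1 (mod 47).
Since 47 is prime, by Fermat 19^(-1) ≡ 19^{45} ≡ 5 (mod 47). Verify: 19 × 5 = 95 ≡ 1 (mod 47)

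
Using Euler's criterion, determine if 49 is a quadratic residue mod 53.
By Euler's criterion: 49^{26} ≡ 1 mod 53. Since this equals 1, 49 is a QR.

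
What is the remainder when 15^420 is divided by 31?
Using Fermat: 15^{30} ≡ 1 (mod 31). 420 ≡ 0 (mod 30). So 15^{420} ≡ 15^{0} ≡ 1 (mod 31)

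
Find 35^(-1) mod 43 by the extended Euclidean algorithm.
Extended GCD: 35(16) + 43(-13) = 1. So 35^(-1) ≡ 16 mod 43. Verify: 35 × 16 = 560 ≡ 1 mod 43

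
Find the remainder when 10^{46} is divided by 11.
By Fermat: 10^{10} ≡ 1 mod 11. 46 = 4×10 + 6. So 10^{46} ≡ 10^{6} ≡ 1 mod 11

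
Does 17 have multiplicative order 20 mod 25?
Powers of 17 mod 25: 17^1≡17, 17^2≡14, 17^3≡13, 17^4≡21, 17^5≡7, 17^6≡19, 17^7≡23, 17^8≡16, 17^9≡22, 17^10≡24, 17^11≡8, 17^12≡11, 17^13≡12, 17^14≡4, 17^15≡18, 17^16≡6, 17^17≡2, 17^18≡9, 17^19≡3, 17^20≡1. First k with 17^k≡1 is k=20. Yes, ord_25(17) = 20.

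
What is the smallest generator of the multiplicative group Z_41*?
g = 6. For each prime q|40: 6^{20}≡40, 6^{8}≡10, none ≡ 1, so ord_41(6) = 40 and 6 is a primitive root.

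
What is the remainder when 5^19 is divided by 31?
By repeated squaring mod 31: 5^{1}≡5, 5^{2}≡25, 5^{4}≡5, 5^{8}≡25, 5^{16}≡5. Then 5^{19} = 5^{16+2+1} ≡ 5 × 25 × 5 ≡ 5 mod 31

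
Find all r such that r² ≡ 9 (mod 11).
The square roots of 9 mod 11 are 3 and 8. Verify: 3² = 9 ≡ 9 (mod 11)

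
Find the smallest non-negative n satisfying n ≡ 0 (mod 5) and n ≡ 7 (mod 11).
M = 5 × 11 = 55. M₁ = 11, y₁ ≡ 1 (mod 5). M₂ = 5, y₂ ≡ 9 (mod 11). n = 0×11×1 + 7×5×9 ≡ 40 (mod 55)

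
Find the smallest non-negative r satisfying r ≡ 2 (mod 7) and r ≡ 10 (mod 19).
M = 7 × 19 = 133. M₁ = 19, y₁ ≡ 3 (mod 7). M₂ = 7, y₂ ≡ 11 (mod 19). r = 2×19×3 + 10×7×11 ≡ 86 (mod 133)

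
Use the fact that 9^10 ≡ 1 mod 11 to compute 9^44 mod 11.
By Fermat: 9^{10} ≡ 1 mod 11. 44 = 4×10 + 4. So 9^{44} ≡ 9^{4} ≡ 5 mod 11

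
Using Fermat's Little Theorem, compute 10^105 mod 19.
By Fermat: 10^{18} ≡ 1 mod 19. 105 = 5×18 + 15. So 10^{105} ≡ 10^{15} ≡ 8 mod 19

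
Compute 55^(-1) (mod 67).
Since 67 is prime, by Fermat 55^(-1) ≡ 55^{65} ≡ 39 (mod 67). Verify: 55 × 39 = 2145 ≡ 1 (mod 67)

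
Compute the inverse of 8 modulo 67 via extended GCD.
Extended GCD: 8(-25) + 67(3) = 1. So 8^(-1) ≡ -25 ≡ 42 (mod 67). Verify: 8 × 42 = 336 ≡ 1 (mod 67)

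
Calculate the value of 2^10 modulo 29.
By repeated squaring mod 29: 2^{1}≡2, 2^{2}≡4, 2^{4}≡16, 2^{8}≡24. Then 2^{10} = 2^{8+2} ≡ 24 × 4 ≡ 9 mod 29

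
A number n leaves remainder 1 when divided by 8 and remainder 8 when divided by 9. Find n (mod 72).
M = 8 × 9 = 72. M₁ = 9, y₁ ≡ 1 (mod 8). M₂ = 8, y₂ ≡ 8 (mod 9). n = 1×9×1 + 8×8×8 ≡ 17 (mod 72)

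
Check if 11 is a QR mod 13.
By Euler's criterion: 11^{6} ≡ 12 mod 13. Since this equals -1 (≡ 12), 11 is not a QR.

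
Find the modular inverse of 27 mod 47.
Since 47 is prime, by Fermat 27^(-1) ≡ 27^{45} ≡ 7 mod 47. Verify: 27 × 7 = 189 ≡ 1 mod 47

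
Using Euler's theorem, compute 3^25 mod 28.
By Euler: 3^{12} ≡ 1 mod 28 since gcd(3, 28) = 1. 25 = 2×12 + 1. So 3^{25} ≡ 3^{1} ≡ 3 mod 28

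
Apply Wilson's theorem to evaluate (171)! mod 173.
(172)! = (171)! × (172) ≡ -1 (mod 173). So (171)! ≡ -1 × (172)^(-1) ≡ (-1)×(-1) = 1 (mod 173)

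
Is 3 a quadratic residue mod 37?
By Euler's criterion: 3^{18} ≡ 1 mod 37. Since this equals 1, 3 is a QR.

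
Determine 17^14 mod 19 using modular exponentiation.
By repeated squaring (mod 19): 17^{1}≡17, 17^{2}≡4, 17^{4}≡16, 17^{8}≡9. Then 17^{14} = 17^{8+4+2} ≡ 9 × 16 × 4 ≡ 6 (mod 19)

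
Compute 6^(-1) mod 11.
Since 11 is prime, by Fermat 6^(-1) ≡ 6^{9} ≡ 2 mod 11. Verify: 6 × 2 = 12 ≡ 1 mod 11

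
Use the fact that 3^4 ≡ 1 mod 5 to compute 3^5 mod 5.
By Fermat: 3^{4} ≡ 1 mod 5. So 3^{5} = 3^{4} · 3^{1} ≡ 3^{1} ≡ 3 mod 5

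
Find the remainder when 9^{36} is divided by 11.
By Fermat: 9^{10} ≡ 1 mod 11. 36 = 3×10 + 6. So 9^{36} ≡ 9^{6} ≡ 9 mod 11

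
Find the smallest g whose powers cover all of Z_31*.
g = 3. Powers: [3, 9, 27, 19, 26, 16, 17, 20, 29, ...] generates all 30 non-zero residues.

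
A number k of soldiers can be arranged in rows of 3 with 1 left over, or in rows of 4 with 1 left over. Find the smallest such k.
M = 3 × 4 = 12. M₁ = 4, y₁ ≡ 1 mod 3. M₂ = 3, y₂ ≡ 3 mod 4. k = 1×4×1 + 1×3×3 ≡ 1 mod 12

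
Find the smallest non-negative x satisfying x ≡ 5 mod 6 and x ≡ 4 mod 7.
M = 6 × 7 = 42. M₁ = 7, y₁ ≡ 1 mod 6. M₂ = 6, y₂ ≡ 6 mod 7. x = 5×7×1 + 4×6×6 ≡ 11 mod 42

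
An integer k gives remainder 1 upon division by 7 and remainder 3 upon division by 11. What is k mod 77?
M = 7 × 11 = 77. M₁ = 11, y₁ ≡ 2 mod 7. M₂ = 7, y₂ ≡ 8 mod 11. k = 1×11×2 + 3×7×8 ≡ 36 mod 77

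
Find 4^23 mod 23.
Using Fermat: 4^{22} ≡ 1 mod 23. 23 ≡ 1 mod 22. So 4^{23} ≡ 4^{1} ≡ 4 mod 23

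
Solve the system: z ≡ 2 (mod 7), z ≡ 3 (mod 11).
M = 7 × 11 = 77. M₁ = 11, y₁ ≡ 2 (mod 7). M₂ = 7, y₂ ≡ 8 (mod 11). z = 2×11×2 + 3×7×8 ≡ 58 (mod 77)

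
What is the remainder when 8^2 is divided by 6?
8^{2} = 64 ≡ 4 mod 6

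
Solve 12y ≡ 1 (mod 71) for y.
Since 71 is prime, by Fermat 12^(-1) ≡ 12^{69} ≡ 6 (mod 71). Verify: 12 × 6 = 72 ≡ 1 (mod 71)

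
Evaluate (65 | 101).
(65/101) = 65^{50} mod 101 = 1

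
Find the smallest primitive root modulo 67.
g = 2. Powers: [2, 4, 8, 16, 32, 64, 61, 55, 43, 19, ...] generates all 66 non-zero residues.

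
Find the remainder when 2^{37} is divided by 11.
By Fermat: 2^{10} ≡ 1 (mod 11). 37 = 3×10 + 7. So 2^{37} ≡ 2^{7} ≡ 7 (mod 11)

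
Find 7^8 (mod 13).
By repeated squaring (mod 13): 7^{1}≡7, 7^{2}≡10, 7^{4}≡9, 7^{8}≡3. So 7^{8} ≡ 3 (mod 13)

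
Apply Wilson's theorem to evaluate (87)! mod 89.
(88)! = (87)! × (88) ≡ -1 (mod 89). So (87)! ≡ -1 × (88)^(-1) ≡ (-1)×(-1) = 1 (mod 89)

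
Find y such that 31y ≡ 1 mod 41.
Since 41 is prime, by Fermat 31^(-1) ≡ 31^{39} ≡ 4 mod 41. Verify: 31 × 4 = 124 ≡ 1 mod 41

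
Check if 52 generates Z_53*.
52^{2} ≡ 1 mod 53 and 2 < 52, so ord_53(52) = 2 ≠ 52 and 52 is not a primitive root.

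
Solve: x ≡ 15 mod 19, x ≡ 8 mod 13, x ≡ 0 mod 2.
M = 19 × 13 × 2 = 494. M₁ = 26, y₁ ≡ 11 mod 19. M₂ = 38, y₂ ≡ 12 mod 13. M₃ = 247, y₃ ≡ 1 mod 2. x = 15×26×11 + 8×38×12 + 0×247×1 ≡ 34 mod 494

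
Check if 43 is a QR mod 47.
By Euler's criterion: 43^{23} ≡ 46 mod 47. Since this equals -1 (≡ 46), 43 is not a QR.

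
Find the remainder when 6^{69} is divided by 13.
By Fermat: 6^{12} ≡ 1 (mod 13). 69 = 5×12 + 9. So 6^{69} ≡ 6^{9} ≡ 5 (mod 13)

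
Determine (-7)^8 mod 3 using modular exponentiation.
Using Fermat: (-7)^{2} ≡ 1 (mod 3). 8 ≡ 0 (mod 2). So (-7)^{8} ≡ (-7)^{0} ≡ 1 (mod 3)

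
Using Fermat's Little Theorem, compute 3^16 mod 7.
By Fermat: 3^{6} ≡ 1 (mod 7). 16 = 2×6 + 4. So 3^{16} ≡ 3^{4} ≡ 4 (mod 7)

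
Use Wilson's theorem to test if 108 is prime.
(107)! mod 108 = 0. Since 0 ≢ -1 (mod 108), 108 is not prime.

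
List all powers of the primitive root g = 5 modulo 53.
5^1, 5^2, ..., 5^{52} mod 53: [5, 25, 19, 42, 51, 43, 3, 15, 22, 4, 20, 47, 23, 9, 45, 13, 12, 7, 35, 16, 27, 29, 39, 36, 21, 52, 48, 28, 34, 11, 2, 10, 50, 38, 31, 49, 33, 6, 30, 44, 8, 40, 41, 46, 18, 37, 26, 24, 14, 17, 32, 1]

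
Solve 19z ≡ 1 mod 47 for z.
Since 47 is prime, by Fermat 19^(-1) ≡ 19^{45} ≡ 5 mod 47. Verify: 19 × 5 = 95 ≡ 1 mod 47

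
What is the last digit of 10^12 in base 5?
By repeated squaring mod 5: 10^{1}≡0, 10^{2}≡0, 10^{4}≡0, 10^{8}≡0. Then 10^{12} = 10^{8+4} ≡ 0 × 0 ≡ 0 mod 5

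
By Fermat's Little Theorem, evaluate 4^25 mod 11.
By Fermat: 4^{10} ≡ 1 (mod 11). 25 = 2×10 + 5. So 4^{25} ≡ 4^{5} ≡ 1 (mod 11)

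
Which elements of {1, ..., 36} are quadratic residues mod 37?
Squares in Z_37*: {1, 3, 4, 7, 9, 10, 11, 12, 16, 21, 25, 26, 27, 28, 30, 33, 34, 36}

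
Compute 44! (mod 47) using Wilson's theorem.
(46)! = (44)! × (45) × (46) ≡ -1 (mod 47). So (44)! ≡ -1 × [(46)(45)]^(-1) ≡ 23 (mod 47)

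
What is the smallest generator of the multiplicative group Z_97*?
g = 5. For each prime q|96: 5^{48}≡96, 5^{32}≡35, none ≡ 1, so ord_97(5) = 96 and 5 is a primitive root.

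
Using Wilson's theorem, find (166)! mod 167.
By Wilson's theorem, (166)! ≡ -1 ≡ 166 (mod 167)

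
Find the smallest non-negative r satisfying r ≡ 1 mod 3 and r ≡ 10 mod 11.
M = 3 × 11 = 33. M₁ = 11, y₁ ≡ 2 mod 3. M₂ = 3, y₂ ≡ 4 mod 11. r = 1×11×2 + 10×3×4 ≡ 10 mod 33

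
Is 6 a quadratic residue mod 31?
By Euler's criterion: 6^{15} ≡ 30 (mod 31). Since this equals -1 (≡ 30), 6 is not a QR.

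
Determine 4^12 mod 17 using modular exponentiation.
By repeated squaring (mod 17): 4^{1}≡4, 4^{2}≡16, 4^{4}≡1, 4^{8}≡1. Then 4^{12} = 4^{8+4} ≡ 1 × 1 ≡ 1 (mod 17)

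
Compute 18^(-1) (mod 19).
Since 19 is prime, by Fermat 18^(-1) ≡ 18^{17} ≡ 18 (mod 19). Verify: 18 × 18 = 324 ≡ 1 (mod 19)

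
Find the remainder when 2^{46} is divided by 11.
By Fermat: 2^{10} ≡ 1 mod 11. 46 = 4×10 + 6. So 2^{46} ≡ 2^{6} ≡ 9 mod 11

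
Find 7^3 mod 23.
7^{3} = 343 ≡ 21 mod 23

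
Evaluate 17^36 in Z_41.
By repeated squaring (mod 41): 17^{1}≡17, 17^{2}≡2, 17^{4}≡4, 17^{8}≡16, 17^{16}≡10, 17^{32}≡18. Then 17^{36} = 17^{32+4} ≡ 18 × 4 ≡ 31 (mod 41)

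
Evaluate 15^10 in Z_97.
By repeated squaring (mod 97): 15^{1}≡15, 15^{2}≡31, 15^{4}≡88, 15^{8}≡81. Then 15^{10} = 15^{8+2} ≡ 81 × 31 ≡ 86 (mod 97)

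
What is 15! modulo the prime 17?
(16)! = (15)! × (16) ≡ -1 mod 17. So (15)! ≡ -1 × (16)^(-1) ≡ (-1)×(-1) = 1 mod 17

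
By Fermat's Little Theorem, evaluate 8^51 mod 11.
By Fermat: 8^{10} ≡ 1 mod 11. 51 = 5×10 + 1. So 8^{51} ≡ 8^{1} ≡ 8 mod 11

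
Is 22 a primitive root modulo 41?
ord_41(22) divides 40. For each prime q|40: 22^{20}≡40, 22^{8}≡37, none ≡ 1. So 22 has order 40 and is a primitive root mod 41.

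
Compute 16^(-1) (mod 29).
Since 29 is prime, by Fermat 16^(-1) ≡ 16^{27} ≡ 20 (mod 29). Verify: 16 × 20 = 320 ≡ 1 (mod 29)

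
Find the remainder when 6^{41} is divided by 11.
By Fermat: 6^{10} ≡ 1 mod 11. 41 = 4×10 + 1. So 6^{41} ≡ 6^{1} ≡ 6 mod 11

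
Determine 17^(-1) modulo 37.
Since 37 is prime, by Fermat 17^(-1) ≡ 17^{35} ≡ 24 mod 37. Verify: 17 × 24 = 408 ≡ 1 mod 37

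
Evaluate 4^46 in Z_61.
By repeated squaring mod 61: 4^{1}≡4, 4^{2}≡16, 4^{4}≡12, 4^{8}≡22, 4^{16}≡57, 4^{32}≡16. Then 4^{46} = 4^{32+8+4+2} ≡ 16 × 22 × 12 × 16 ≡ 57 mod 61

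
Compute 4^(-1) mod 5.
Since 5 is prime, by Fermat 4^(-1) ≡ 4^{3} ≡ 4 mod 5. Verify: 4 × 4 = 16 ≡ 1 mod 5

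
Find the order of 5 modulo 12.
Powers of 5 mod 12: 5^1≡5, 5^2≡1. ord_12(5) = 2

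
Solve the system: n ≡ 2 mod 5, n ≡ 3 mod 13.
M = 5 × 13 = 65. M₁ = 13, y₁ ≡ 2 mod 5. M₂ = 5, y₂ ≡ 8 mod 13. n = 2×13×2 + 3×5×8 ≡ 42 mod 65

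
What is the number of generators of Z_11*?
A prime p has φ(p-1) primitive roots; here φ(10) = 4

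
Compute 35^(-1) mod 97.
Since 97 is prime, by Fermat 35^(-1) ≡ 35^{95} ≡ 61 mod 97. Verify: 35 × 61 = 2135 ≡ 1 mod 97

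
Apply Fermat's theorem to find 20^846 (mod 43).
By Fermat: 20^{42} ≡ 1 (mod 43). 846 ≡ 6 (mod 42). So 20^{846} ≡ 20^{6} ≡ 4 (mod 43)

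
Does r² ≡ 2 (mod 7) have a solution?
By Euler's criterion: 2^{3} ≡ 1 (mod 7). Since this equals 1, 2 is a QR.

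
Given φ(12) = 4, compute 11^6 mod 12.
By Euler: 11^{4} ≡ 1 (mod 12) since gcd(11, 12) = 1. 6 = 1×4 + 2. So 11^{6} ≡ 11^{2} ≡ 1 (mod 12)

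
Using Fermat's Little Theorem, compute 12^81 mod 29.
By Fermat: 12^{28} ≡ 1 (mod 29). 81 = 2×28 + 25. So 12^{81} ≡ 12^{25} ≡ 12 (mod 29)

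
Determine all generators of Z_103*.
There are φ(102) = 32 primitive roots mod 103: {5, 6, 11, 12, 20, 21, 35, 40, 43, 44, 45, 48, 51, 53, 54, 62, 65, 67, 70, 71, 74, 75, 77, 78, 84, 85, 86, 87, 88, 96, 99, 101}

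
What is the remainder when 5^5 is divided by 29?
By repeated squaring (mod 29): 5^{1}≡5, 5^{2}≡25, 5^{4}≡16. Then 5^{5} = 5^{4+1} ≡ 16 × 5 ≡ 22 (mod 29)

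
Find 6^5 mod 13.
By repeated squaring mod 13: 6^{1}≡6, 6^{2}≡10, 6^{4}≡9. Then 6^{5} = 6^{4+1} ≡ 9 × 6 ≡ 2 mod 13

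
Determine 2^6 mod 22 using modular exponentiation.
By repeated squaring (mod 22): 2^{1}≡2, 2^{2}≡4, 2^{4}≡16. Then 2^{6} = 2^{4+2} ≡ 16 × 4 ≡ 20 (mod 22)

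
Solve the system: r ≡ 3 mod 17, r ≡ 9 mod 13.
M = 17 × 13 = 221. M₁ = 13, y₁ ≡ 4 mod 17. M₂ = 17, y₂ ≡ 10 mod 13. r = 3×13×4 + 9×17×10 ≡ 139 mod 221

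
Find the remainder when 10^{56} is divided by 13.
By Fermat: 10^{12} ≡ 1 mod 13. 56 = 4×12 + 8. So 10^{56} ≡ 10^{8} ≡ 9 mod 13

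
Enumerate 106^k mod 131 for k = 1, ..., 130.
106^1, 106^2, ..., 106^{130} mod 131: [106, 101, 95, 114, 32, 117, 88, 27, 111, 107, 76, 65, 78, 15, 18, 74, 115, 7, 87, 52, 10, 12, 93, 33, 92, 58, 122, 94, 8, 62, 22, 105, 126, 125, 19, 49, 85, 102, 70, 84, 127, 100, 120, 13, 68, 3, 56, 41, 23, 80, 96, 89, 2, 81, 71, 59, 97, 64, 103, 45, 54, 91, 83, 21, 130, 25, 30, 36, 17, 99, 14, 43, 104, 20, 24, 55, 66, 53, 116, 113, 57, 16, 124, 44, 79, 121, 119, 38, 98, 39, 73, 9, 37, 123, 69, 109, 26, 5, 6, 112, 82, 46, 29, 61, 47, 4, 31, 11, 118, 63, 128, 75, 90, 108, 51, 35, 42, 129, 50, 60, 72, 34, 67, 28, 86, 77, 40, 48, 110, 1]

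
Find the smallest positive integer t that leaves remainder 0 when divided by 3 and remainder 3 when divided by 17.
M = 3 × 17 = 51. M₁ = 17, y₁ ≡ 2 mod 3. M₂ = 3, y₂ ≡ 6 mod 17. t = 0×17×2 + 3×3×6 ≡ 3 mod 51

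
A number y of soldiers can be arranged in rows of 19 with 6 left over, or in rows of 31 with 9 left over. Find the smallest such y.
M = 19 × 31 = 589. M₁ = 31, y₁ ≡ 8 (mod 19). M₂ = 19, y₂ ≡ 18 (mod 31). y = 6×31×8 + 9×19×18 ≡ 443 (mod 589)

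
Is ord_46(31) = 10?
Powers of 31 mod 46: 31^1≡31, 31^2≡41, 31^3≡29, 31^4≡25, 31^5≡39, 31^6≡13, 31^7≡35, 31^8≡27, 31^9≡9, 31^10≡3, 31^11≡1. 31^10≡3≢1, so ord ≠ 10. No, the actual order is 11.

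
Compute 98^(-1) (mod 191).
Since 191 is prime, by Fermat 98^(-1) ≡ 98^{189} ≡ 115 (mod 191). Verify: 98 × 115 = 11270 ≡ 1 (mod 191)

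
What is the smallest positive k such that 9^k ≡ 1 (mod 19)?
Powers of 9 mod 19: 9^1≡9, 9^2≡5, 9^3≡7, 9^4≡6, 9^5≡16, 9^6≡11, 9^7≡4, 9^8≡17, 9^9≡1. So the order of 9 is 9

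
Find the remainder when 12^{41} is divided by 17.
By Fermat: 12^{16} ≡ 1 mod 17. 41 = 2×16 + 9. So 12^{41} ≡ 12^{9} ≡ 5 mod 17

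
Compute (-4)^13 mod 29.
By repeated squaring (mod 29): (-4)^{1}≡25, (-4)^{2}≡16, (-4)^{4}≡24, (-4)^{8}≡25. Then (-4)^{13} = (-4)^{8+4+1} ≡ 25 × 24 × 25 ≡ 7 (mod 29)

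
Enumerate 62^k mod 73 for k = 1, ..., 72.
62^1, 62^2, ..., 62^{72} mod 73: [62, 48, 56, 41, 60, 70, 33, 2, 51, 23, 39, 9, 47, 67, 66, 4, 29, 46, 5, 18, 21, 61, 59, 8, 58, 19, 10, 36, 42, 49, 45, 16, 43, 38, 20, 72, 11, 25, 17, 32, 13, 3, 40, 71, 22, 50, 34, 64, 26, 6, 7, 69, 44, 27, 68, 55, 52, 12, 14, 65, 15, 54, 63, 37, 31, 24, 28, 57, 30, 35, 53, 1]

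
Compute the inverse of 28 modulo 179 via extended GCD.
Extended GCD: 28(32) + 179(-5) = 1. So 28^(-1) ≡ 32 mod 179. Verify: 28 × 32 = 896 ≡ 1 mod 179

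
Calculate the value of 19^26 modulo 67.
By repeated squaring mod 67: 19^{1}≡19, 19^{2}≡26, 19^{4}≡6, 19^{8}≡36, 19^{16}≡23. Then 19^{26} = 19^{16+8+2} ≡ 23 × 36 × 26 ≡ 21 mod 67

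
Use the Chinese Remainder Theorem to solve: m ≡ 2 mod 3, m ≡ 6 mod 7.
M = 3 × 7 = 21. M₁ = 7, y₁ ≡ 1 mod 3. M₂ = 3, y₂ ≡ 5 mod 7. m = 2×7×1 + 6×3×5 ≡ 20 mod 21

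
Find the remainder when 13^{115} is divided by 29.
By Fermat: 13^{28} ≡ 1 (mod 29). 115 = 4×28 + 3. So 13^{115} ≡ 13^{3} ≡ 22 (mod 29)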